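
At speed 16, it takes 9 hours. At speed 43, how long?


Inverse proportion: x × y = constant
k = 16 × 9 = 144
y₂ = k / 43 = 144 / 43
= 3.35

3.35


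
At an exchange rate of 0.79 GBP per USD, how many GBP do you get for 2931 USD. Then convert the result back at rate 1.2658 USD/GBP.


Amount × rate = 2931 × 0.79 = 2315.49 GBP
Round-trip: 2315.49 × 1.2658 = 2930.95 USD
= 2315.49 GBP, then 2930.95 USD

2315.49 GBP, then 2930.95 USD


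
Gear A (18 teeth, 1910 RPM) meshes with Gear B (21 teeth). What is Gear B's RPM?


Gear ratio = 18:21 = 6:7
RPM_B = RPM_A × (teeth_A / teeth_B)
= 1910 × (18/21)
= 1637.1 RPM

1637.1 RPM


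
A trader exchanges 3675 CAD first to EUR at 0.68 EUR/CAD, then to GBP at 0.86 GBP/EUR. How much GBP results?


Step 1: 3675 CAD × 0.68 = 2499.00 EUR
Step 2: 2499.00 EUR × 0.86 = 2149.14 GBP
Implied rate CAD→GBP = 0.68 × 0.86 = 0.5848
= 2149.14 GBP

2149.14 GBP


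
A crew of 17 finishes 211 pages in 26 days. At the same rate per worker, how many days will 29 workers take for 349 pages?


Days ∝ work / workers, so d₂ = d₁ × (m₁/m₂) × (w₂/w₁)
Workers factor (inverse): 17/29 ≈ 0.5862
Work factor (direct): 349/211 ≈ 1.6540
d₂ = 26 × 17/29 × 349/211 = (26 × 17 × 349) / (29 × 211) = 154258/6119
≈ 25.21 days

25.21 days


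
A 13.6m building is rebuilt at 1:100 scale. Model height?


Model size = real / scale
= 13.6 / 100
= 0.1360 m

0.1360 m


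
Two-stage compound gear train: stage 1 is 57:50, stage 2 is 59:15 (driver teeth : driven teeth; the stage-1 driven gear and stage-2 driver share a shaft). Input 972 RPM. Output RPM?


Stage 1: RPM_B = RPM_A × t_A/t_B = 972 × 57/50 = 55404/50 = 1108.08
B and C share a shaft → RPM_C = RPM_B
Stage 2: RPM_D = RPM_C × t_C/t_D = RPM_A × (t_A×t_C)/(t_B×t_D)
Overall ratio = (57×59)/(50×15) = 3363/750
RPM_D = 972 × 3363/750 = 3268836/750
≈ 4358.45 RPM

4358.45 RPM


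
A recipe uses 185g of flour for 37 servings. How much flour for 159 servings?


Direct proportion: y/x = constant
k = 185/37 = 5.0000
y₂ = k × 159 = 185 × 159 / 37 = 29415/37
= 795.00

795.00


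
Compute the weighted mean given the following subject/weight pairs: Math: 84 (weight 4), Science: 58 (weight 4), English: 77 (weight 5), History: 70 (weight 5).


Numerator = 84×4 + 58×4 + 77×5 + 70×5
= 336 + 232 + 385 + 350
= 1303
Total weight = 18
Weighted avg = 1303/18
= 72.39

72.39


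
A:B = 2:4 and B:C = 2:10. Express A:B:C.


Match B: multiply A:B by 2 → 4:8
Multiply B:C by 4 → 8:40
Combined: 4:8:40
GCD = 4
= 1:2:10

1:2:10


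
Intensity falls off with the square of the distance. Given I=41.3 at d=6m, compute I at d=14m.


I₁d₁² = I₂d₂²
I₂ = I₁ × (d₁/d₂)²
= 41.3 × (6/14)²
= 41.3 × 36/196
= 1486.8/196
≈ 7.5857

7.5857


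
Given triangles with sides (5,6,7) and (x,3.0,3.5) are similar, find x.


Scale factor = 3.0/6 = 0.5
Missing side = 5 × 0.5
= 2.5

2.5


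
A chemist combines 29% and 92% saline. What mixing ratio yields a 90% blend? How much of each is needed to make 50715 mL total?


Let x parts of 29% mix with y parts of 92%.
29x + 92y = 90(x + y)
29x + 92y = 90x + 90y
x(29 - 90) = y(90 - 92)
x/y = (92 - 90)/(90 - 29) = 2/61
Simplify: 2:61
Total parts = 63; one part = 50715/63 = 805.00 mL
29% solution: 2×805.00 = 1610.00 mL
92% solution: 61×805.00 = 49105.00 mL
= ratio 2:61; 1610.00 mL and 49105.00 mL

ratio 2:61; 1610.00 mL and 49105.00 mL


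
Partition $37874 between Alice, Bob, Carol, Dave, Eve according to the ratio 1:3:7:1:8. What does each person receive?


Total parts = 1 + 3 + 7 + 1 + 8 = 20
Alice: 37874 × 1/20 = 1893.70
Bob: 37874 × 3/20 = 5681.10
Carol: 37874 × 7/20 = 13255.90
Dave: 37874 × 1/20 = 1893.70
Eve: 37874 × 8/20 = 15149.60
= Alice: $1893.70, Bob: $5681.10, Carol: $13255.90, Dave: $1893.70, Eve: $15149.60

Alice: $1893.70, Bob: $5681.10, Carol: $13255.90, Dave: $1893.70, Eve: $15149.60


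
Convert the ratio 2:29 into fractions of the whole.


Total parts = 2 + 29 = 31
First part: 2/31 = 2/31
Second part: 29/31 = 29/31
= 2/31 and 29/31

2/31 and 29/31


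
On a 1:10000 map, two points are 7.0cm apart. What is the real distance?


Real distance = map distance × scale
= 7.0cm × 10000
= 70000 cm = 700.0 m
= 0.700 km

0.700 km


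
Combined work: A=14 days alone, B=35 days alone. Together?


Rate of A = 1/14 per day
Rate of B = 1/35 per day
Combined rate = 1/14 + 1/35 = 49/490 = 0.1000 per day
Days = 1 / combined rate = 490/49
= 10.00 days

10.00 days


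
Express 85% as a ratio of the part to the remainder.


85% means 85 parts out of 100; remainder = 15
Part : remainder = 85:15
GCD = 5
= 17:3

17:3


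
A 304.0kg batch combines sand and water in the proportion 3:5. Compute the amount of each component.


Total parts = 3 + 5 = 8
sand: 304.0 × 3/8 = 114.0kg
water: 304.0 × 5/8 = 190.0kg
= 114.0kg and 190.0kg

114.0kg and 190.0kg


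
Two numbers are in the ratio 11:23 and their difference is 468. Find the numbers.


Let A = 11k, B = 23k.
23k - 11k = 468
12k = 468 → k = 468/12 = 39
A = 11×39 = 429, B = 23×39 = 897
= A = 429, B = 897

A = 429, B = 897


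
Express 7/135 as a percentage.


Percentage = (part / whole) × 100
= (7 / 135) × 100
≈ 5.19%

5.19%


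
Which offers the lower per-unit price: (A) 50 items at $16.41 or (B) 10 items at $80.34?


Deal A: $16.41/50 = $0.3282/unit
Deal B: $80.34/10 = $8.0340/unit
A is cheaper per unit
= Deal A

Deal A


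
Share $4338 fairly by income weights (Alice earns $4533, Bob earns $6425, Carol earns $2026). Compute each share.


Total income = 4533 + 6425 + 2026 = $12984
Alice: $4338 × 4533/12984 = $1514.49
Bob: $4338 × 6425/12984 = $2146.62
Carol: $4338 × 2026/12984 = $676.89
= Alice: $1514.49, Bob: $2146.62, Carol: $676.89

Alice: $1514.49, Bob: $2146.62, Carol: $676.89


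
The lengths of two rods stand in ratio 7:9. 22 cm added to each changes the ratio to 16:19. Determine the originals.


Let A = 7k, B = 9k.
(7k + 22) / (9k + 22) = 16/19
Cross-multiply: 19(7k + 22) = 16(9k + 22)
133k + 418 = 144k + 352
133k - 144k = 352 - 418
-11k = -66
k = -66/-11 = 6
A = 7×6 = 42, B = 9×6 = 54
= A = 42, B = 54

A = 42, B = 54


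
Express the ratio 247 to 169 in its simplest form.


GCD(247, 169) = 13
247/13 : 169/13
= 19:13

19:13


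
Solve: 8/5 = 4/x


Cross multiply: 8 × x = 5 × 4
8x = 20
x = 20 / 8
= 2.50

2.50


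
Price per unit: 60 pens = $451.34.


Unit rate = total / quantity
= 451.34 / 60
= $7.52 per unit

$7.52 per unit


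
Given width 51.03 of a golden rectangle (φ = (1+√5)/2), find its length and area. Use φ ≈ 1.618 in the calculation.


φ = (1 + √5) / 2 ≈ 1.618
Length = width × φ = 51.03 × 1.618 = 82.56654
≈ 82.57
Area = width × length = 51.03 × 82.56654 = 4213.3705362 ≈ 4213.37
= Length: 82.57, Area: 4213.37

Length: 82.57, Area: 4213.37


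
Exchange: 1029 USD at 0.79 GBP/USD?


Amount × rate = 1029 × 0.79
= 812.91 GBP

812.91 GBP


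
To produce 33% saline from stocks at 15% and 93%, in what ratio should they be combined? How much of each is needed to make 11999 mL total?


Let x parts of 15% mix with y parts of 93%.
15x + 93y = 33(x + y)
15x + 93y = 33x + 33y
x(15 - 33) = y(33 - 93)
x/y = (93 - 33)/(33 - 15) = 60/18
Simplify: 10:3
Total parts = 13; one part = 11999/13 = 923.00 mL
15% solution: 10×923.00 = 9230.00 mL
93% solution: 3×923.00 = 2769.00 mL
= ratio 10:3; 9230.00 mL and 2769.00 mL

ratio 10:3; 9230.00 mL and 2769.00 mL


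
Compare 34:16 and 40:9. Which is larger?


34/16 = 2.1250
40/9 = 4.4444
2.1250 < 4.4444, so 34:16 is less
= 40:9

40:9


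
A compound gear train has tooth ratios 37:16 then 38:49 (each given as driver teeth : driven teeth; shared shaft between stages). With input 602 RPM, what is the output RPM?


Stage 1: RPM_B = RPM_A × t_A/t_B = 602 × 37/16 = 22274/16 ≈ 1392.13
B and C share a shaft → RPM_C = RPM_B
Stage 2: RPM_D = RPM_C × t_C/t_D = RPM_A × (t_A×t_C)/(t_B×t_D)
Overall ratio = (37×38)/(16×49) = 1406/784
RPM_D = 602 × 1406/784 = 846412/784
≈ 1079.61 RPM

1079.61 RPM


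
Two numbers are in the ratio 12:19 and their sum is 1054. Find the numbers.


Let A = 12k, B = 19k.
12k + 19k = 1054
31k = 1054 → k = 1054/31 = 34
A = 12×34 = 408, B = 19×34 = 646
= A = 408, B = 646

A = 408, B = 646


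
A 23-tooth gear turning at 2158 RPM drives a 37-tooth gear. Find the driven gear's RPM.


Gear ratio = 23:37 = 23:37
RPM_B = RPM_A × (teeth_A / teeth_B)
= 2158 × (23/37)
= 1341.5 RPM

1341.5 RPM


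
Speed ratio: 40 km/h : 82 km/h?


Ratio = 40:82
GCD = 2
Simplified = 20:41
Time ratio (same distance) = 41:20
Speed ratio = 20:41

20:41


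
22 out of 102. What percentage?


Percentage = (part / whole) × 100
= (22 / 102) × 100
≈ 21.57%

21.57%


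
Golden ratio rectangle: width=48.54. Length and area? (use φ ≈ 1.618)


φ = (1 + √5) / 2 ≈ 1.618
Length = width × φ = 48.54 × 1.618 = 78.53772
≈ 78.54
Area = width × length = 48.54 × 78.53772 = 3812.2209288 ≈ 3812.22
= Length: 78.54, Area: 3812.22

Length: 78.54, Area: 3812.22


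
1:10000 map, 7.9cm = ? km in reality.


Real distance = map distance × scale
= 7.9cm × 10000
= 79000 cm = 790.0 m
= 0.790 km

0.790 km


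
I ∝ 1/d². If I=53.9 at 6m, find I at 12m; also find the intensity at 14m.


I₁d₁² = I₂d₂²
I at 12m = 53.9 × (6/12)² = 53.9 × 36/144 = 1940.4/144 = 13.4750
I at 14m = 53.9 × (6/14)² = 53.9 × 36/196 = 1940.4/196 = 9.9000
= 13.4750 and 9.9000

13.4750 and 9.9000


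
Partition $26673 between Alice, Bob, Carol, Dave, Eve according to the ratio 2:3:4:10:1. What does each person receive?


Total parts = 2 + 3 + 4 + 10 + 1 = 20
Alice: 26673 × 2/20 = 2667.30
Bob: 26673 × 3/20 = 4000.95
Carol: 26673 × 4/20 = 5334.60
Dave: 26673 × 10/20 = 13336.50
Eve: 26673 × 1/20 = 1333.65
= Alice: $2667.30, Bob: $4000.95, Carol: $5334.60, Dave: $13336.50, Eve: $1333.65

Alice: $2667.30, Bob: $4000.95, Carol: $5334.60, Dave: $13336.50, Eve: $1333.65


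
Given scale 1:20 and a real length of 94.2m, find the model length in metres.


Model size = real / scale
= 94.2 / 20
= 4.7100 m

4.7100 m


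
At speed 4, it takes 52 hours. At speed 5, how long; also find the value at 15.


Inverse proportion: x × y = constant
k = 4 × 52 = 208
At x=5: k/5 = 41.60
At x=15: k/15 = 13.87
= 41.60 and 13.87

41.60 and 13.87


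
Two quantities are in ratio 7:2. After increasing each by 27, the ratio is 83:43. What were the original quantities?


Let A = 7k, B = 2k.
(7k + 27) / (2k + 27) = 83/43
Cross-multiply: 43(7k + 27) = 83(2k + 27)
301k + 1161 = 166k + 2241
301k - 166k = 2241 - 1161
135k = 1080
k = 1080/135 = 8
A = 7×8 = 56, B = 2×8 = 16
= A = 56, B = 16

A = 56, B = 16


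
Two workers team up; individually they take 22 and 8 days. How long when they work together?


Rate of A = 1/22 per day
Rate of B = 1/8 per day
Combined rate = 1/22 + 1/8 = 30/176 ≈ 0.1705 per day
Days = 1 / combined rate = 176/30
≈ 5.87 days

5.87 days


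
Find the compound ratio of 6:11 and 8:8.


Compound ratio = (6×8) : (11×8)
= 48:88
GCD = 8
= 6:11

6:11


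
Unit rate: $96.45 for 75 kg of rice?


Unit rate = total / quantity
= 96.45 / 75
= $1.29 per unit

$1.29 per unit


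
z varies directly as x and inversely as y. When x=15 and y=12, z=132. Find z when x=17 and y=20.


z = k·x/y
Solve for k using the known point: k = z·y/x = 132×12/15 = 1584/15 = 105.6000
Now evaluate at x=17, y=20:
z = k × 17 / 20 = (1584 × 17) / (15 × 20) = 26928/300
= 89.7600

89.7600


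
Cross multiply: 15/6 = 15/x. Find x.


Cross multiply: 15 × x = 6 × 15
15x = 90
x = 90 / 15
= 6.00

6.00


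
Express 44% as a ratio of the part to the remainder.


44% means 44 parts out of 100; remainder = 56
Part : remainder = 44:56
GCD = 4
= 11:14

11:14


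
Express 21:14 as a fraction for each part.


Total parts = 21 + 14 = 35
First part: 21/35 = 3/5
Second part: 14/35 = 2/5
= 3/5 and 2/5

3/5 and 2/5


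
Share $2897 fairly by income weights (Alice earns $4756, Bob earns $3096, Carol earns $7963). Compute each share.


Total income = 4756 + 3096 + 7963 = $15815
Alice: $2897 × 4756/15815 = $871.21
Bob: $2897 × 3096/15815 = $567.13
Carol: $2897 × 7963/15815 = $1458.67
= Alice: $871.21, Bob: $567.13, Carol: $1458.67

Alice: $871.21, Bob: $567.13, Carol: $1458.67


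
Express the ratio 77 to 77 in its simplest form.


GCD(77, 77) = 77
77/77 : 77/77
= 1:1

1:1


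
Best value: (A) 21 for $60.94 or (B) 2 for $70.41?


Deal A: $60.94/21 = $2.9019/unit
Deal B: $70.41/2 = $35.2050/unit
A is cheaper per unit
= Deal A

Deal A


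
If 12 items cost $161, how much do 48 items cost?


Direct proportion: y/x = constant
k = 161/12 ≈ 13.4167
y₂ = k × 48 = 161 × 48 / 12 = 7728/12
= 644.00

644.00


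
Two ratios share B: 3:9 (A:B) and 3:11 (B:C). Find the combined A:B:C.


Match B: multiply A:B by 3 → 9:27
Multiply B:C by 9 → 27:99
Combined: 9:27:99
GCD = 9
= 1:3:11

1:3:11


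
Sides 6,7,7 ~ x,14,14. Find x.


Scale factor = 14/7 = 2
Missing side = 6 × 2
= 12.0

12.0


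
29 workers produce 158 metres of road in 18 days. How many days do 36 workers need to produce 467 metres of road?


Days ∝ work / workers, so d₂ = d₁ × (m₁/m₂) × (w₂/w₁)
Workers factor (inverse): 29/36 ≈ 0.8056
Work factor (direct): 467/158 ≈ 2.9557
d₂ = 18 × 29/36 × 467/158 = (18 × 29 × 467) / (36 × 158) = 243774/5688
≈ 42.86 days

42.86 days


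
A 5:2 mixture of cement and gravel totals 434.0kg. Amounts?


Total parts = 5 + 2 = 7
cement: 434.0 × 5/7 = 310.0kg
gravel: 434.0 × 2/7 = 124.0kg
= 310.0kg and 124.0kg

310.0kg and 124.0kg


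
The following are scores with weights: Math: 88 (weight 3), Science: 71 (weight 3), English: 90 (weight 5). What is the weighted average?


Numerator = 88×3 + 71×3 + 90×5
= 264 + 213 + 450
= 927
Total weight = 11
Weighted avg = 927/11
= 84.27

84.27


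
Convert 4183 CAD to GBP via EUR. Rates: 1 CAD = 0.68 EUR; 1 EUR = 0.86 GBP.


Step 1: 4183 CAD × 0.68 = 2844.44 EUR
Step 2: 2844.44 EUR × 0.86 = 2446.22 GBP
Implied rate CAD→GBP = 0.68 × 0.86 = 0.5848
= 2446.22 GBP

2446.22 GBP


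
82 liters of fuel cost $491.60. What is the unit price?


Unit rate = total / quantity
= 491.60 / 82
= $6.00 per unit

$6.00 per unit


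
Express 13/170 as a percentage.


Percentage = (part / whole) × 100
= (13 / 170) × 100
≈ 7.65%

7.65%


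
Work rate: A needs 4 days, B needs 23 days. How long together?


Rate of A = 1/4 per day
Rate of B = 1/23 per day
Combined rate = 1/4 + 1/23 = 27/92 ≈ 0.2935 per day
Days = 1 / combined rate = 92/27
≈ 3.41 days

3.41 days


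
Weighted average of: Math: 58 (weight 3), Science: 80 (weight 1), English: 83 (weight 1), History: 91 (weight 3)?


Numerator = 58×3 + 80×1 + 83×1 + 91×3
= 174 + 80 + 83 + 273
= 610
Total weight = 8
Weighted avg = 610/8
= 76.25

76.25


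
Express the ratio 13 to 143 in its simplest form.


GCD(13, 143) = 13
13/13 : 143/13
= 1:11

1:11


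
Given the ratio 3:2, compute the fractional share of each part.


Total parts = 3 + 2 = 5
First part: 3/5 = 3/5
Second part: 2/5 = 2/5
= 3/5 and 2/5

3/5 and 2/5


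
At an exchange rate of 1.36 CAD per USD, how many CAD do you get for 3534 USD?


Amount × rate = 3534 × 1.36
= 4806.24 CAD

4806.24 CAD


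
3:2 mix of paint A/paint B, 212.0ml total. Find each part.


Total parts = 3 + 2 = 5
paint A: 212.0 × 3/5 = 127.2ml
paint B: 212.0 × 2/5 = 84.8ml
= 127.2ml and 84.8ml

127.2ml and 84.8ml


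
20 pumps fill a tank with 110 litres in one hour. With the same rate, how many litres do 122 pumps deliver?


Direct proportion: y/x = constant
k = 110/20 = 5.5000
y₂ = k × 122 = 110 × 122 / 20 = 13420/20
= 671.00

671.00


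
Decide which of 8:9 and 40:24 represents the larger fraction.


8/9 = 0.8889
40/24 = 1.6667
0.8889 < 1.6667, so 8:9 is less
= 40:24

40:24


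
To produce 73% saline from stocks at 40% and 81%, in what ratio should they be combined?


Let x parts of 40% mix with y parts of 81%.
40x + 81y = 73(x + y)
40x + 81y = 73x + 73y
x(40 - 73) = y(73 - 81)
x/y = (81 - 73)/(73 - 40) = 8/33
Simplify: 8:33
= 8:33

8:33


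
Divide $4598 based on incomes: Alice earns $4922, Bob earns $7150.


Total income = 4922 + 7150 = $12072
Alice: $4598 × 4922/12072 = $1874.70
Bob: $4598 × 7150/12072 = $2723.30
= Alice: $1874.70, Bob: $2723.30

Alice: $1874.70, Bob: $2723.30


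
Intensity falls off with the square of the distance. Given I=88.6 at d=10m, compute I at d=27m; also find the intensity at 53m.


I₁d₁² = I₂d₂²
I at 27m = 88.6 × (10/27)² = 88.6 × 100/729 = 8860/729 ≈ 12.1536
I at 53m = 88.6 × (10/53)² = 88.6 × 100/2809 = 8860/2809 ≈ 3.1541
= 12.1536 and 3.1541

12.1536 and 3.1541


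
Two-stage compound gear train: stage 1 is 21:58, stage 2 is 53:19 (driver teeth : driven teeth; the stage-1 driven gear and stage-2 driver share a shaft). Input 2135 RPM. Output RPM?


Stage 1: RPM_B = RPM_A × t_A/t_B = 2135 × 21/58 = 44835/58 ≈ 773.02
B and C share a shaft → RPM_C = RPM_B
Stage 2: RPM_D = RPM_C × t_C/t_D = RPM_A × (t_A×t_C)/(t_B×t_D)
Overall ratio = (21×53)/(58×19) = 1113/1102
RPM_D = 2135 × 1113/1102 = 2376255/1102
≈ 2156.31 RPM

2156.31 RPM


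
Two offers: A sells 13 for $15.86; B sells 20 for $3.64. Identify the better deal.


Deal A: $15.86/13 = $1.2200/unit
Deal B: $3.64/20 = $0.1820/unit
B is cheaper per unit
= Deal B

Deal B


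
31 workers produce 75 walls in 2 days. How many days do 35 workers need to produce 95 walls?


Days ∝ work / workers, so d₂ = d₁ × (m₁/m₂) × (w₂/w₁)
Workers factor (inverse): 31/35 ≈ 0.8857
Work factor (direct): 95/75 ≈ 1.2667
d₂ = 2 × 31/35 × 95/75 = (2 × 31 × 95) / (35 × 75) = 5890/2625
≈ 2.24 days

2.24 days


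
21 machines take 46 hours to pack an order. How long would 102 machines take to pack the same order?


Inverse proportion: x × y = constant
k = 21 × 46 = 966
y₂ = k / 102 = 966 / 102
= 9.47

9.47


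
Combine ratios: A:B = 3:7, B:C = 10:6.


Match B: multiply A:B by 10 → 30:70
Multiply B:C by 7 → 70:42
Combined: 30:70:42
GCD = 2
= 15:35:21

15:35:21


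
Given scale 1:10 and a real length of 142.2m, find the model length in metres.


Model size = real / scale
= 142.2 / 10
= 14.2200 m

14.2200 m


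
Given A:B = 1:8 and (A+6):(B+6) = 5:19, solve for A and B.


Let A = 1k, B = 8k.
(1k + 6) / (8k + 6) = 5/19
Cross-multiply: 19(1k + 6) = 5(8k + 6)
19k + 114 = 40k + 30
19k - 40k = 30 - 114
-21k = -84
k = -84/-21 = 4
A = 1×4 = 4, B = 8×4 = 32
= A = 4, B = 32

A = 4, B = 32


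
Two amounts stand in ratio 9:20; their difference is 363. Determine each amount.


Let A = 9k, B = 20k.
20k - 9k = 363
11k = 363 → k = 363/11 = 33
A = 9×33 = 297, B = 20×33 = 660
= A = 297, B = 660

A = 297, B = 660


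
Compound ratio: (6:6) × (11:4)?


Compound ratio = (6×11) : (6×4)
= 66:24
GCD = 6
= 11:4

11:4


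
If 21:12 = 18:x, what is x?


Cross multiply: 21 × x = 12 × 18
21x = 216
x = 216 / 21
= 10.29

10.29


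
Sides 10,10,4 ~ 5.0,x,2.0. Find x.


Scale factor = 5.0/10 = 0.5
Missing side = 10 × 0.5
= 5.0

5.0


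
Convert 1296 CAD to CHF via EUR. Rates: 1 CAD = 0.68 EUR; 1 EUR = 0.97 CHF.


Step 1: 1296 CAD × 0.68 = 881.28 EUR
Step 2: 881.28 EUR × 0.97 = 854.84 CHF
Implied rate CAD→CHF = 0.68 × 0.97 = 0.6596
= 854.84 CHF

854.84 CHF


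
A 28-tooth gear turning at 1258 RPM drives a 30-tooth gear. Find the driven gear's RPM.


Gear ratio = 28:30 = 14:15
RPM_B = RPM_A × (teeth_A / teeth_B)
= 1258 × (28/30)
= 1174.1 RPM

1174.1 RPM


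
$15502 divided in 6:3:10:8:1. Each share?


Total parts = 6 + 3 + 10 + 8 + 1 = 28
Part 1: 15502 × 6/28 = 3321.86
Part 2: 15502 × 3/28 = 1660.93
Part 3: 15502 × 10/28 = 5536.43
Part 4: 15502 × 8/28 = 4429.14
Part 5: 15502 × 1/28 = 553.64
= Part 1: $3321.86, Part 2: $1660.93, Part 3: $5536.43, Part 4: $4429.14, Part 5: $553.64

Part 1: $3321.86, Part 2: $1660.93, Part 3: $5536.43, Part 4: $4429.14, Part 5: $553.64


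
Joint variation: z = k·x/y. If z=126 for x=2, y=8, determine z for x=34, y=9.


z = k·x/y
Solve for k using the known point: k = z·y/x = 126×8/2 = 1008/2 = 504.0000
Now evaluate at x=34, y=9:
z = k × 34 / 9 = (1008 × 34) / (2 × 9) = 34272/18
= 1904.0000

1904.0000


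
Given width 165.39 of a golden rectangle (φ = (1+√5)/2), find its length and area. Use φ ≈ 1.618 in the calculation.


φ = (1 + √5) / 2 ≈ 1.618
Length = width × φ = 165.39 × 1.618 = 267.60102
≈ 267.60
Area = width × length = 165.39 × 267.60102 = 44258.5326978 ≈ 44258.53
= Length: 267.60, Area: 44258.53

Length: 267.60, Area: 44258.53


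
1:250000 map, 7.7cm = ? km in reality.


Real distance = map distance × scale
= 7.7cm × 250000
= 1925000 cm = 19250.0 m
= 19.250 km

19.250 km


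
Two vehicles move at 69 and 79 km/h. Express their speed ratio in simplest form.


Ratio = 69:79
GCD = 1
Simplified = 69:79
Time ratio (same distance) = 79:69
Speed ratio = 69:79

69:79


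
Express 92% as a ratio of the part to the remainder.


92% means 92 parts out of 100; remainder = 8
Part : remainder = 92:8
GCD = 4
= 23:2

23:2


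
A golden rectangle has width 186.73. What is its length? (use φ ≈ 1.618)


φ = (1 + √5) / 2 ≈ 1.618
Length = width × φ = 186.73 × 1.618 = 302.12914
≈ 302.13

302.13


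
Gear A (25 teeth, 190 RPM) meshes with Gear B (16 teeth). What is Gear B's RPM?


Gear ratio = 25:16 = 25:16
RPM_B = RPM_A × (teeth_A / teeth_B)
= 190 × (25/16)
= 296.9 RPM

296.9 RPM


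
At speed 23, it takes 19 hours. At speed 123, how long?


Inverse proportion: x × y = constant
k = 23 × 19 = 437
y₂ = k / 123 = 437 / 123
= 3.55

3.55


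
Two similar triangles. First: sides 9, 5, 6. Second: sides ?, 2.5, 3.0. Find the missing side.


Scale factor = 2.5/5 = 0.5
Missing side = 9 × 0.5
= 4.5

4.5


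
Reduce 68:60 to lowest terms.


GCD(68, 60) = 4
68/4 : 60/4
= 17:15

17:15


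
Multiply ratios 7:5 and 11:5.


Compound ratio = (7×11) : (5×5)
= 77:25
GCD = 1
= 77:25

77:25


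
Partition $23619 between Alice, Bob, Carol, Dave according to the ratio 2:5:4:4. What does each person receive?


Total parts = 2 + 5 + 4 + 4 = 15
Alice: 23619 × 2/15 = 3149.20
Bob: 23619 × 5/15 = 7873.00
Carol: 23619 × 4/15 = 6298.40
Dave: 23619 × 4/15 = 6298.40
= Alice: $3149.20, Bob: $7873.00, Carol: $6298.40, Dave: $6298.40

Alice: $3149.20, Bob: $7873.00, Carol: $6298.40, Dave: $6298.40


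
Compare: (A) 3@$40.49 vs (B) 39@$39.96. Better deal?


Deal A: $40.49/3 = $13.4967/unit
Deal B: $39.96/39 = $1.0246/unit
B is cheaper per unit
= Deal B

Deal B


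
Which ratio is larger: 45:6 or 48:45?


45/6 = 7.5000
48/45 = 1.0667
7.5000 > 1.0667, so 45:6 is greater
= 45:6

45:6


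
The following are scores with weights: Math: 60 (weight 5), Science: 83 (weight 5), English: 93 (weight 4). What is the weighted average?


Numerator = 60×5 + 83×5 + 93×4
= 300 + 415 + 372
= 1087
Total weight = 14
Weighted avg = 1087/14
= 77.64

77.64


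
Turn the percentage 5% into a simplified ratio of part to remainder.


5% means 5 parts out of 100; remainder = 95
Part : remainder = 5:95
GCD = 5
= 1:19

1:19


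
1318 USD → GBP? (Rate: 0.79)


Amount × rate = 1318 × 0.79
= 1041.22 GBP

1041.22 GBP


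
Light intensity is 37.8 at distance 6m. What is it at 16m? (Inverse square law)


I₁d₁² = I₂d₂²
I₂ = I₁ × (d₁/d₂)²
= 37.8 × (6/16)²
= 37.8 × 36/256
= 1360.8/256
≈ 5.3156

5.3156


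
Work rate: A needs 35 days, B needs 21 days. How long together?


Rate of A = 1/35 per day
Rate of B = 1/21 per day
Combined rate = 1/35 + 1/21 = 56/735 ≈ 0.0762 per day
Days = 1 / combined rate = 735/56
≈ 13.13 days

13.13 days


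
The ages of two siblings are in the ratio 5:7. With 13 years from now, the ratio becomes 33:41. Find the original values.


Let A = 5k, B = 7k.
(5k + 13) / (7k + 13) = 33/41
Cross-multiply: 41(5k + 13) = 33(7k + 13)
205k + 533 = 231k + 429
205k - 231k = 429 - 533
-26k = -104
k = -104/-26 = 4
A = 5×4 = 20, B = 7×4 = 28
= A = 20, B = 28

A = 20, B = 28


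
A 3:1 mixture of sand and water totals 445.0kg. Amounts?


Total parts = 3 + 1 = 4
sand: 445.0 × 3/4 = 333.8kg
water: 445.0 × 1/4 = 111.3kg
= 333.8kg and 111.3kg

333.8kg and 111.3kg


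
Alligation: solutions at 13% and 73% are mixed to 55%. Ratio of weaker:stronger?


Let x parts of 13% mix with y parts of 73%.
13x + 73y = 55(x + y)
13x + 73y = 55x + 55y
x(13 - 55) = y(55 - 73)
x/y = (73 - 55)/(55 - 13) = 18/42
Simplify: 3:7
= 3:7

3:7


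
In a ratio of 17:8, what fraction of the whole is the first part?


Total parts = 17 + 8 = 25
First part: 17/25 = 17/25
= 17/25

17/25


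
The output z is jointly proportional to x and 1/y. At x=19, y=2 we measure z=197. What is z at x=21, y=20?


z = k·x/y
Solve for k using the known point: k = z·y/x = 197×2/19 = 394/19 ≈ 20.7368
Now evaluate at x=21, y=20:
z = k × 21 / 20 = (394 × 21) / (19 × 20) = 8274/380
≈ 21.7737

21.7737


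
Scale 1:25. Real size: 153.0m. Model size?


Model size = real / scale
= 153.0 / 25
= 6.1200 m

6.1200 m


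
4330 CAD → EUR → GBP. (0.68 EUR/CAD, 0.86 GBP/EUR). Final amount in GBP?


Step 1: 4330 CAD × 0.68 = 2944.40 EUR
Step 2: 2944.40 EUR × 0.86 = 2532.18 GBP
Implied rate CAD→GBP = 0.68 × 0.86 = 0.5848
= 2532.18 GBP

2532.18 GBP


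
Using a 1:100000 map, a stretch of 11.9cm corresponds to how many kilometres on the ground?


Real distance = map distance × scale
= 11.9cm × 100000
= 1190000 cm = 11900.0 m
= 11.900 km

11.900 km


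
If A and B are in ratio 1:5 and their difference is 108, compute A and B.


Let A = 1k, B = 5k.
5k - 1k = 108
4k = 108 → k = 108/4 = 27
A = 1×27 = 27, B = 5×27 = 135
= A = 27, B = 135

A = 27, B = 135


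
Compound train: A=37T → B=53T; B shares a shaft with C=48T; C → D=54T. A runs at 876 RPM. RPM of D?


Stage 1: RPM_B = RPM_A × t_A/t_B = 876 × 37/53 = 32412/53 ≈ 611.55
B and C share a shaft → RPM_C = RPM_B
Stage 2: RPM_D = RPM_C × t_C/t_D = RPM_A × (t_A×t_C)/(t_B×t_D)
Overall ratio = (37×48)/(53×54) = 1776/2862
RPM_D = 876 × 1776/2862 = 1555776/2862
≈ 543.60 RPM

543.60 RPM


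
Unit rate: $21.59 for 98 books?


Unit rate = total / quantity
= 21.59 / 98
= $0.22 per unit

$0.22 per unit


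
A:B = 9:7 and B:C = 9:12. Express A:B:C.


Match B: multiply A:B by 9 → 81:63
Multiply B:C by 7 → 63:84
Combined: 81:63:84
GCD = 3
= 27:21:28

27:21:28


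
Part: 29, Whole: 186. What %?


Percentage = (part / whole) × 100
= (29 / 186) × 100
≈ 15.59%

15.59%


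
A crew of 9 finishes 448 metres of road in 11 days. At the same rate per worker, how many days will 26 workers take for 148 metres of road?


Days ∝ work / workers, so d₂ = d₁ × (m₁/m₂) × (w₂/w₁)
Workers factor (inverse): 9/26 ≈ 0.3462
Work factor (direct): 148/448 ≈ 0.3304
d₂ = 11 × 9/26 × 148/448 = (11 × 9 × 148) / (26 × 448) = 14652/11648
≈ 1.26 days

1.26 days


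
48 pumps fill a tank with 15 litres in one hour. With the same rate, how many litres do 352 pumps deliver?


Direct proportion: y/x = constant
k = 15/48 = 0.3125
y₂ = k × 352 = 15 × 352 / 48 = 5280/48
= 110.00

110.00


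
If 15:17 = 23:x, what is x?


Cross multiply: 15 × x = 17 × 23
15x = 391
x = 391 / 15
= 26.07

26.07


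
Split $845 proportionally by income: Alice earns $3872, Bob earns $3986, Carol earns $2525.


Total income = 3872 + 3986 + 2525 = $10383
Alice: $845 × 3872/10383 = $315.12
Bob: $845 × 3986/10383 = $324.39
Carol: $845 × 2525/10383 = $205.49
= Alice: $315.12, Bob: $324.39, Carol: $205.49

Alice: $315.12, Bob: $324.39, Carol: $205.49


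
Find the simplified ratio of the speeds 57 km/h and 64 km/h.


Ratio = 57:64
GCD = 1
Simplified = 57:64
Time ratio (same distance) = 64:57
Speed ratio = 57:64

57:64


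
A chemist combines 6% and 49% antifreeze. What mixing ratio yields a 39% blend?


Let x parts of 6% mix with y parts of 49%.
6x + 49y = 39(x + y)
6x + 49y = 39x + 39y
x(6 - 39) = y(39 - 49)
x/y = (49 - 39)/(39 - 6) = 10/33
Simplify: 10:33
= 10:33

10:33


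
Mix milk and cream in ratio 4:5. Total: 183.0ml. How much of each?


Total parts = 4 + 5 = 9
milk: 183.0 × 4/9 = 81.3ml
cream: 183.0 × 5/9 = 101.7ml
= 81.3ml and 101.7ml

81.3ml and 101.7ml


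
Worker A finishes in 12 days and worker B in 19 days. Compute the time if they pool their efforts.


Rate of A = 1/12 per day
Rate of B = 1/19 per day
Combined rate = 1/12 + 1/19 = 31/228 ≈ 0.1360 per day
Days = 1 / combined rate = 228/31
≈ 7.35 days

7.35 days


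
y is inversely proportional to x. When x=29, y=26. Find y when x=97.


Inverse proportion: x × y = constant
k = 29 × 26 = 754
y₂ = k / 97 = 754 / 97
= 7.77

7.77


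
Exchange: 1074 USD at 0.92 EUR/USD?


Amount × rate = 1074 × 0.92
= 988.08 EUR

988.08 EUR


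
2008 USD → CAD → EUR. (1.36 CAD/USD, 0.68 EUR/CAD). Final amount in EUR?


Step 1: 2008 USD × 1.36 = 2730.88 CAD
Step 2: 2730.88 CAD × 0.68 = 1857.00 EUR
Implied rate USD→EUR = 1.36 × 0.68 = 0.9248
= 1857.00 EUR

1857.00 EUR


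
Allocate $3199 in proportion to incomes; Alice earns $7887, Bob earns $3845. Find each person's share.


Total income = 7887 + 3845 = $11732
Alice: $3199 × 7887/11732 = $2150.57
Bob: $3199 × 3845/11732 = $1048.43
= Alice: $2150.57, Bob: $1048.43

Alice: $2150.57, Bob: $1048.43


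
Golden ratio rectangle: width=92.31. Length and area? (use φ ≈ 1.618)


φ = (1 + √5) / 2 ≈ 1.618
Length = width × φ = 92.31 × 1.618 = 149.35758
≈ 149.36
Area = width × length = 92.31 × 149.35758 = 13787.1982098 ≈ 13787.20
= Length: 149.36, Area: 13787.20

Length: 149.36, Area: 13787.20


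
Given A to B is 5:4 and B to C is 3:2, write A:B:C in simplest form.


Match B: multiply A:B by 3 → 15:12
Multiply B:C by 4 → 12:8
Combined: 15:12:8
GCD = 1
= 15:12:8

15:12:8


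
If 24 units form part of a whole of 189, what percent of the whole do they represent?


Percentage = (part / whole) × 100
= (24 / 189) × 100
≈ 12.70%

12.70%


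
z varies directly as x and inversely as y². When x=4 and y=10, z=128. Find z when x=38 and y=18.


z = k·x/y²
Solve for k using the known point: k = z·y²/x = 128×100/4 = 12800/4 = 3200.0000
Now evaluate at x=38, y=18:
z = k × 38 / 324 = (12800 × 38) / (4 × 324) = 486400/1296
≈ 375.3086

375.3086


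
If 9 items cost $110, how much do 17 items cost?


Direct proportion: y/x = constant
k = 110/9 ≈ 12.2222
y₂ = k × 17 = 110 × 17 / 9 = 1870/9
≈ 207.78

207.78


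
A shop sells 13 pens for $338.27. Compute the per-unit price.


Unit rate = total / quantity
= 338.27 / 13
= $26.02 per unit

$26.02 per unit


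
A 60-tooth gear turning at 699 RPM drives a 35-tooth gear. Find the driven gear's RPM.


Gear ratio = 60:35 = 12:7
RPM_B = RPM_A × (teeth_A / teeth_B)
= 699 × (60/35)
= 1198.3 RPM

1198.3 RPM


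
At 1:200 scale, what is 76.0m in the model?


Model size = real / scale
= 76.0 / 200
= 0.3800 m

0.3800 m


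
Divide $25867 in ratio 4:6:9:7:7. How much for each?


Total parts = 4 + 6 + 9 + 7 + 7 = 33
Part 1: 25867 × 4/33 = 3135.39
Part 2: 25867 × 6/33 = 4703.09
Part 3: 25867 × 9/33 = 7054.64
Part 4: 25867 × 7/33 = 5486.94
Part 5: 25867 × 7/33 = 5486.94
= Part 1: $3135.39, Part 2: $4703.09, Part 3: $7054.64, Part 4: $5486.94, Part 5: $5486.94

Part 1: $3135.39, Part 2: $4703.09, Part 3: $7054.64, Part 4: $5486.94, Part 5: $5486.94


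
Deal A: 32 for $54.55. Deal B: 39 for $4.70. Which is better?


Deal A: $54.55/32 = $1.7047/unit
Deal B: $4.70/39 = $0.1205/unit
B is cheaper per unit
= Deal B

Deal B


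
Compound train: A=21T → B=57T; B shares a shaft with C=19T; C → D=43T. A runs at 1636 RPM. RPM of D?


Stage 1: RPM_B = RPM_A × t_A/t_B = 1636 × 21/57 = 34356/57 ≈ 602.74
B and C share a shaft → RPM_C = RPM_B
Stage 2: RPM_D = RPM_C × t_C/t_D = RPM_A × (t_A×t_C)/(t_B×t_D)
Overall ratio = (21×19)/(57×43) = 399/2451
RPM_D = 1636 × 399/2451 = 652764/2451
≈ 266.33 RPM

266.33 RPM


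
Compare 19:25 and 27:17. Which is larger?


19/25 = 0.7600
27/17 = 1.5882
0.7600 < 1.5882, so 19:25 is less
= 27:17

27:17


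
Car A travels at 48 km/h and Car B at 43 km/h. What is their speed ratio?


Ratio = 48:43
GCD = 1
Simplified = 48:43
Time ratio (same distance) = 43:48
Speed ratio = 48:43

48:43


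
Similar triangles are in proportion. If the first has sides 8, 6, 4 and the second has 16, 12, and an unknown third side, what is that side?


Scale factor = 16/8 = 2
Missing side = 4 × 2
= 8.0

8.0


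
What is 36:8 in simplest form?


GCD(36, 8) = 4
36/4 : 8/4
= 9:2

9:2


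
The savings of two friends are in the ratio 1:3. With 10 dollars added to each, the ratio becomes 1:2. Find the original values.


Let A = 1k, B = 3k.
(1k + 10) / (3k + 10) = 1/2
Cross-multiply: 2(1k + 10) = 1(3k + 10)
2k + 20 = 3k + 10
2k - 3k = 10 - 20
-1k = -10
k = -10/-1 = 10
A = 1×10 = 10, B = 3×10 = 30
= A = 10, B = 30

A = 10, B = 30


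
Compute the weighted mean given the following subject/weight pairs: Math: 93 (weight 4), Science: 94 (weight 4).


Numerator = 93×4 + 94×4
= 372 + 376
= 748
Total weight = 8
Weighted avg = 748/8
= 93.50

93.50


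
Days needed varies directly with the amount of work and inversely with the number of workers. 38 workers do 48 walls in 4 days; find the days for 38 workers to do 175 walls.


Days ∝ work / workers, so d₂ = d₁ × (m₁/m₂) × (w₂/w₁)
Workers factor (inverse): 38/38 = 1.0000
Work factor (direct): 175/48 ≈ 3.6458
d₂ = 4 × 38/38 × 175/48 = (4 × 38 × 175) / (38 × 48) = 26600/1824
≈ 14.58 days

14.58 days


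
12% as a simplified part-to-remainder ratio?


12% means 12 parts out of 100; remainder = 88
Part : remainder = 12:88
GCD = 4
= 3:22

3:22


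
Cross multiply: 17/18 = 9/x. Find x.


Cross multiply: 17 × x = 18 × 9
17x = 162
x = 162 / 17
= 9.53

9.53


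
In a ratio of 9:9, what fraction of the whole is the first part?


Total parts = 9 + 9 = 18
First part: 9/18 = 1/2
= 1/2

1/2


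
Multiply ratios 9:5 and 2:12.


Compound ratio = (9×2) : (5×12)
= 18:60
GCD = 6
= 3:10

3:10


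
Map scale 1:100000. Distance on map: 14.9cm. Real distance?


Real distance = map distance × scale
= 14.9cm × 100000
= 1490000 cm = 14900.0 m
= 14.900 km

14.900 km


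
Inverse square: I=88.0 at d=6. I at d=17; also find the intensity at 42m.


I₁d₁² = I₂d₂²
I at 17m = 88.0 × (6/17)² = 88.0 × 36/289 = 3168/289 ≈ 10.9619
I at 42m = 88.0 × (6/42)² = 88.0 × 36/1764 = 3168/1764 ≈ 1.7959
= 10.9619 and 1.7959

10.9619 and 1.7959


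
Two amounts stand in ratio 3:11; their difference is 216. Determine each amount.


Let A = 3k, B = 11k.
11k - 3k = 216
8k = 216 → k = 216/8 = 27
A = 3×27 = 81, B = 11×27 = 297
= A = 81, B = 297

A = 81, B = 297


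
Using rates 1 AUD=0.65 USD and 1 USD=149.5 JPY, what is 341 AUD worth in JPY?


Step 1: 341 AUD × 0.65 = 221.65 USD
Step 2: 221.65 USD × 149.5 = 33136.68 JPY
Implied rate AUD→JPY = 0.65 × 149.5 = 97.1750
= 33136.68 JPY

33136.68 JPY


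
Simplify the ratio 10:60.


GCD(10, 60) = 10
10/10 : 60/10
= 1:6

1:6


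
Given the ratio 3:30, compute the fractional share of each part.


Total parts = 3 + 30 = 33
First part: 3/33 = 1/11
Second part: 30/33 = 10/11
= 1/11 and 10/11

1/11 and 10/11


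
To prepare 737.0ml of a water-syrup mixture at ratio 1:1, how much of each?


Total parts = 1 + 1 = 2
water: 737.0 × 1/2 = 368.5ml
syrup: 737.0 × 1/2 = 368.5ml
= 368.5ml and 368.5ml

368.5ml and 368.5ml


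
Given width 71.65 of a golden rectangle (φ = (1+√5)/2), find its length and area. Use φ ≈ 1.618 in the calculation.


φ = (1 + √5) / 2 ≈ 1.618
Length = width × φ = 71.65 × 1.618 = 115.9297
≈ 115.93
Area = width × length = 71.65 × 115.9297 = 8306.363005 ≈ 8306.36
= Length: 115.93, Area: 8306.36

Length: 115.93, Area: 8306.36


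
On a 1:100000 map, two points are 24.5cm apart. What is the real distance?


Real distance = map distance × scale
= 24.5cm × 100000
= 2450000 cm = 24500.0 m
= 24.500 km

24.500 km


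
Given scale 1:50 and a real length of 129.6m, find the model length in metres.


Model size = real / scale
= 129.6 / 50
= 2.5920 m

2.5920 m


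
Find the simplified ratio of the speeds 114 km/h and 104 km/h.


Ratio = 114:104
GCD = 2
Simplified = 57:52
Time ratio (same distance) = 52:57
Speed ratio = 57:52

57:52


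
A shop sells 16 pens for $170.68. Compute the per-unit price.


Unit rate = total / quantity
= 170.68 / 16
= $10.67 per unit

$10.67 per unit


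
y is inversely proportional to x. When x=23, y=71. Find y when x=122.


Inverse proportion: x × y = constant
k = 23 × 71 = 1633
y₂ = k / 122 = 1633 / 122
= 13.39

13.39


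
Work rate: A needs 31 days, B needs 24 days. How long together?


Rate of A = 1/31 per day
Rate of B = 1/24 per day
Combined rate = 1/31 + 1/24 = 55/744 ≈ 0.0739 per day
Days = 1 / combined rate = 744/55
≈ 13.53 days

13.53 days


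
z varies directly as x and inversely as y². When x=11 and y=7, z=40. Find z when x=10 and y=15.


z = k·x/y²
Solve for k using the known point: k = z·y²/x = 40×49/11 = 1960/11 ≈ 178.1818
Now evaluate at x=10, y=15:
z = k × 10 / 225 = (1960 × 10) / (11 × 225) = 19600/2475
≈ 7.9192

7.9192


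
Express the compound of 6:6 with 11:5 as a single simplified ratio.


Compound ratio = (6×11) : (6×5)
= 66:30
GCD = 6
= 11:5

11:5


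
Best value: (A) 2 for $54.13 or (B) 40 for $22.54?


Deal A: $54.13/2 = $27.0650/unit
Deal B: $22.54/40 = $0.5635/unit
B is cheaper per unit
= Deal B

Deal B


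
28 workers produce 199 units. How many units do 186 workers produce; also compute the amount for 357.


Direct proportion: y/x = constant
k = 199/28 ≈ 7.1071
y at x=186: k × 186 = 199 × 186 / 28 = 37014/28 ≈ 1321.93
y at x=357: k × 357 = 199 × 357 / 28 = 71043/28 = 2537.25
= 1321.93 and 2537.25

1321.93 and 2537.25


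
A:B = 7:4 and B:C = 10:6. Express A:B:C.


Match B: multiply A:B by 10 → 70:40
Multiply B:C by 4 → 40:24
Combined: 70:40:24
GCD = 2
= 35:20:12

35:20:12


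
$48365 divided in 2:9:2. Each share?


Total parts = 2 + 9 + 2 = 13
Part 1: 48365 × 2/13 = 7440.77
Part 2: 48365 × 9/13 = 33483.46
Part 3: 48365 × 2/13 = 7440.77
= Part 1: $7440.77, Part 2: $33483.46, Part 3: $7440.77

Part 1: $7440.77, Part 2: $33483.46, Part 3: $7440.77


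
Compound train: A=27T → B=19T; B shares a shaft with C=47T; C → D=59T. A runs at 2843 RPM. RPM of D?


Stage 1: RPM_B = RPM_A × t_A/t_B = 2843 × 27/19 = 76761/19 ≈ 4040.05
B and C share a shaft → RPM_C = RPM_B
Stage 2: RPM_D = RPM_C × t_C/t_D = RPM_A × (t_A×t_C)/(t_B×t_D)
Overall ratio = (27×47)/(19×59) = 1269/1121
RPM_D = 2843 × 1269/1121 = 3607767/1121
≈ 3218.35 RPM

3218.35 RPM


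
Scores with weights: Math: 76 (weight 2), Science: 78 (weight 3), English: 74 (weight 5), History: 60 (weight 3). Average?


Numerator = 76×2 + 78×3 + 74×5 + 60×3
= 152 + 234 + 370 + 180
= 936
Total weight = 13
Weighted avg = 936/13
= 72.00

72.00


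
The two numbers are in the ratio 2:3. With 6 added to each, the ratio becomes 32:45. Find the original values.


Let A = 2k, B = 3k.
(2k + 6) / (3k + 6) = 32/45
Cross-multiply: 45(2k + 6) = 32(3k + 6)
90k + 270 = 96k + 192
90k - 96k = 192 - 270
-6k = -78
k = -78/-6 = 13
A = 2×13 = 26, B = 3×13 = 39
= A = 26, B = 39

A = 26, B = 39
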